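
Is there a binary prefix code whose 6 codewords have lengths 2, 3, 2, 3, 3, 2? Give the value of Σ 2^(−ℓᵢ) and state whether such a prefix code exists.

1.125; no

With common denominator 2^3 = 8: Σ 2^(−ℓᵢ) = 2/8 + 1/8 + 2/8 + 1/8 + 1/8 + 2/8 = 9/8 = 1.125.
Kraft's inequality requires Σ ≤ 1; here Σ = 1.125 > 1, so no such prefix code exists.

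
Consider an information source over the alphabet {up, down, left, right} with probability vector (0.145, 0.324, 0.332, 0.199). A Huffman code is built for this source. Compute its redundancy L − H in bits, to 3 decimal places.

0.078 bits

Entropy H = −Σ p log₂ p ≈ 1.9224 bits.
Huffman merges: 29/200+199/1000→43/125; 81/250+83/250→82/125; 43/125+82/125→1. L = 2 ≈ 2.0000.
L − H = 2.0000 − 1.9224 = 0.078 bits.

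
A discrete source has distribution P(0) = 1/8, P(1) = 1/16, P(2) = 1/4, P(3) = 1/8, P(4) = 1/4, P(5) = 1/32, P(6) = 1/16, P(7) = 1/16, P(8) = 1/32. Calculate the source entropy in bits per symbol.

2.8125 bits

Each probability is a power of 1/2, so log₂(1/p) is an integer.
H = Σ p·log₂(1/p) = 1/8·3 + 1/16·4 + 1/4·2 + 1/8·3 + 1/4·2 + 1/32·5 + 1/16·4 + 1/16·4 + 1/32·5 = 2.8125 bits.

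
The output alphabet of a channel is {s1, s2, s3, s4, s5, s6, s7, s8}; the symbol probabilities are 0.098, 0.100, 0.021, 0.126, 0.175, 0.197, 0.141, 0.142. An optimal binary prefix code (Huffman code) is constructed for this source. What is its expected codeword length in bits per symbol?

2.922 bits/symbol

Repeatedly combine the two least-probable nodes; the expected code length is the sum of the merged weights.
merge 21/1000 + 49/500 → 119/1000
merge 1/10 + 119/1000 → 219/1000
merge 63/500 + 141/1000 → 267/1000
merge 71/500 + 7/40 → 317/1000
merge 197/1000 + 219/1000 → 52/125
merge 267/1000 + 317/1000 → 73/125
merge 52/125 + 73/125 → 1
L = 119/1000 + 219/1000 + 267/1000 + 317/1000 + 52/125 + 73/125 + 1 = 1461/500 = 2.922 bits/symbol.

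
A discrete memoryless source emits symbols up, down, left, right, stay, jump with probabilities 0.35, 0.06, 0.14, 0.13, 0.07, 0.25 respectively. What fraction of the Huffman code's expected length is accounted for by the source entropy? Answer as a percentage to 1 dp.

97.2%

Entropy H = −Σ p log₂ p ≈ 2.3219 bits.
Huffman merges: 3/50+7/100→13/100; 13/100+13/100→13/50; 7/50+1/4→39/100; 13/50+7/20→61/100; 39/100+61/100→1. L = 239/100 ≈ 2.3900.
Efficiency = H/L = 2.3219/2.3900 = 97.2%.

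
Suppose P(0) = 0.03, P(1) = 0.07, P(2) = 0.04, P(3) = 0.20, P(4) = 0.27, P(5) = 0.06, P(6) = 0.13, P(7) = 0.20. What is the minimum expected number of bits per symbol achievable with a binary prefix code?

Repeatedly combine the two least-probable nodes; the expected code length is the sum of the merged weights.
merge 3/100 + 1/25 → 7/100
merge 3/50 + 7/100 → 13/100
merge 7/100 + 13/100 → 1/5
merge 13/100 + 1/5 → 33/100
merge 1/5 + 1/5 → 2/5
merge 27/100 + 33/100 → 3/5
merge 2/5 + 3/5 → 1
L = 7/100 + 13/100 + 1/5 + 33/100 + 2/5 + 3/5 + 1 = 273/100 = 2.73 bits/symbol.

2.73 bits/symbol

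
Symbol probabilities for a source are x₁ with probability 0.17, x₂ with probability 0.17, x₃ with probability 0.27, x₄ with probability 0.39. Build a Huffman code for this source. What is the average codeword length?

Repeatedly combine the two least-probable nodes; the expected code length is the sum of the merged weights.
merge 17/100 + 17/100 → 17/50
merge 27/100 + 17/50 → 61/100
merge 39/100 + 61/100 → 1
L = 17/50 + 61/100 + 1 = 39/20 = 1.95 bits/symbol.

1.95 bits/symbol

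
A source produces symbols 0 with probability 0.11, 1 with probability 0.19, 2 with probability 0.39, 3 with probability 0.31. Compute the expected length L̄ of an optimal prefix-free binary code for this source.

1.91 bits/symbol

Repeatedly combine the two least-probable nodes; the expected code length is the sum of the merged weights.
merge 11/100 + 19/100 → 3/10
merge 3/10 + 31/100 → 61/100
merge 39/100 + 61/100 → 1
L = 3/10 + 61/100 + 1 = 191/100 = 1.91 bits/symbol.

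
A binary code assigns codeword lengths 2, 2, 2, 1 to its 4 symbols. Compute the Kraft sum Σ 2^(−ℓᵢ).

With common denominator 2^2 = 4: Σ 2^(−ℓᵢ) = 1/4 + 1/4 + 1/4 + 2/4 = 5/4 = 1.25.

1.25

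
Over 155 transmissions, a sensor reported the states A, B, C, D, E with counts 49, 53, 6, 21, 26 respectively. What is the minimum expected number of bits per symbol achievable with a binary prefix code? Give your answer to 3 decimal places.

Probabilities are the counts divided by 155.
Repeatedly combine the two least-probable nodes; the expected code length is the sum of the merged weights.
merge 6/155 + 21/155 → 27/155
merge 26/155 + 27/155 → 53/155
merge 49/155 + 53/155 → 102/155
merge 53/155 + 102/155 → 1
L = 27/155 + 53/155 + 102/155 + 1 = 337/155 ≈ 2.174 bits/symbol.

2.174 bits/symbol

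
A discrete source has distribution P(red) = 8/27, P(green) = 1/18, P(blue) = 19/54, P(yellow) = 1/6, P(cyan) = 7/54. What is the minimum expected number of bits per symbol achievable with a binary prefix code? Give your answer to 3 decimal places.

Repeatedly combine the two least-probable nodes; the expected code length is the sum of the merged weights.
merge 1/18 + 7/54 → 5/27
merge 1/6 + 5/27 → 19/54
merge 8/27 + 19/54 → 35/54
merge 19/54 + 35/54 → 1
L = 5/27 + 19/54 + 35/54 + 1 = 59/27 ≈ 2.185 bits/symbol.

2.185 bits/symbol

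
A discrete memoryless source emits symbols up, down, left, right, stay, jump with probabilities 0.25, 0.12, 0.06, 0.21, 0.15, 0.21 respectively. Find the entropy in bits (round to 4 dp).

2.4668 bits

H = −Σ pᵢ log₂ pᵢ.
−0.25·log₂(0.25) = 0.5000
−0.12·log₂(0.12) = 0.3671
−0.06·log₂(0.06) = 0.2435
−0.21·log₂(0.21) = 0.4728
−0.15·log₂(0.15) = 0.4105
−0.21·log₂(0.21) = 0.4728
Sum ≈ 2.4668 → 2.4668 bits.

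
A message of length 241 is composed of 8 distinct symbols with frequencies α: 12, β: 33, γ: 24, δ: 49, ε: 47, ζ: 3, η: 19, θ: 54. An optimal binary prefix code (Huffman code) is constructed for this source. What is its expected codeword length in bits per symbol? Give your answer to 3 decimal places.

Probabilities are the counts divided by 241.
Repeatedly combine the two least-probable nodes; the expected code length is the sum of the merged weights.
merge 3/241 + 12/241 → 15/241
merge 15/241 + 19/241 → 34/241
merge 24/241 + 33/241 → 57/241
merge 34/241 + 47/241 → 81/241
merge 49/241 + 54/241 → 103/241
merge 57/241 + 81/241 → 138/241
merge 103/241 + 138/241 → 1
L = 15/241 + 34/241 + 57/241 + 81/241 + 103/241 + 138/241 + 1 = 669/241 ≈ 2.776 bits/symbol.

2.776 bits/symbol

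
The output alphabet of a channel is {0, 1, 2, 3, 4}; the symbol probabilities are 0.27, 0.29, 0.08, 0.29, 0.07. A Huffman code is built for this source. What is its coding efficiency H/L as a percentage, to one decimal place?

97.9%

Entropy H = −Σ p log₂ p ≈ 2.1059 bits.
Huffman merges: 7/100+2/25→3/20; 3/20+27/100→21/50; 29/100+29/100→29/50; 21/50+29/50→1. L = 43/20 ≈ 2.1500.
Efficiency = H/L = 2.1059/2.1500 = 97.9%.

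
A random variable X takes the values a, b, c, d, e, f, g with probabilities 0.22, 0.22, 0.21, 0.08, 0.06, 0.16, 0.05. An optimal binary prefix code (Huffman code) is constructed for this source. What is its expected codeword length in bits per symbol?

2.65 bits/symbol

Repeatedly combine the two least-probable nodes; the expected code length is the sum of the merged weights.
merge 1/20 + 3/50 → 11/100
merge 2/25 + 11/100 → 19/100
merge 4/25 + 19/100 → 7/20
merge 21/100 + 11/50 → 43/100
merge 11/50 + 7/20 → 57/100
merge 43/100 + 57/100 → 1
L = 11/100 + 19/100 + 7/20 + 43/100 + 57/100 + 1 = 53/20 = 2.65 bits/symbol.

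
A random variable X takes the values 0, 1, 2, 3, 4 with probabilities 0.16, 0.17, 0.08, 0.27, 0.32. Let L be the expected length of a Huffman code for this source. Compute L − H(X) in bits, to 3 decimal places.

0.055 bits

Entropy H = −Σ p log₂ p ≈ 2.1852 bits.
Huffman merges: 2/25+4/25→6/25; 17/100+6/25→41/100; 27/100+8/25→59/100; 41/100+59/100→1. L = 56/25 ≈ 2.2400.
L − H = 2.2400 − 2.1852 = 0.055 bits.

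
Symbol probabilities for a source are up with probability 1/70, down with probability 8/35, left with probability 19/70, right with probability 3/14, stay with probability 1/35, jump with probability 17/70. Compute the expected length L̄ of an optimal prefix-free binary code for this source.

2.3 bits/symbol

Repeatedly combine the two least-probable nodes; the expected code length is the sum of the merged weights.
merge 1/70 + 1/35 → 3/70
merge 3/70 + 3/14 → 9/35
merge 8/35 + 17/70 → 33/70
merge 9/35 + 19/70 → 37/70
merge 33/70 + 37/70 → 1
L = 3/70 + 9/35 + 33/70 + 37/70 + 1 = 23/10 = 2.3 bits/symbol.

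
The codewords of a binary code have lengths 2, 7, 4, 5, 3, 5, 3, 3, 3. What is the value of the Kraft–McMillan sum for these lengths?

0.8828125

With common denominator 2^7 = 128: Σ 2^(−ℓᵢ) = 32/128 + 1/128 + 8/128 + 4/128 + 16/128 + 4/128 + 16/128 + 16/128 + 16/128 = 113/128 = 0.8828125.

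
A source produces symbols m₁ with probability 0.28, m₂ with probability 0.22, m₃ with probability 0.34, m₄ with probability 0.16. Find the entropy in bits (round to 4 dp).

1.9470 bits

H = −Σ pᵢ log₂ pᵢ.
−0.28·log₂(0.28) = 0.5142
−0.22·log₂(0.22) = 0.4806
−0.34·log₂(0.34) = 0.5292
−0.16·log₂(0.16) = 0.4230
Sum ≈ 1.9470 → 1.9470 bits.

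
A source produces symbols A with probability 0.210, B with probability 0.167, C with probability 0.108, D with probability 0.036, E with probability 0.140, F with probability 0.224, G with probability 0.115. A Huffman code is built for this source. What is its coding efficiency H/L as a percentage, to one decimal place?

98.3%

Entropy H = −Σ p log₂ p ≈ 2.6629 bits.
Huffman merges: 9/250+27/250→18/125; 23/200+7/50→51/200; 18/125+167/1000→311/1000; 21/100+28/125→217/500; 51/200+311/1000→283/500; 217/500+283/500→1. L = 271/100 ≈ 2.7100.
Efficiency = H/L = 2.6629/2.7100 = 98.3%.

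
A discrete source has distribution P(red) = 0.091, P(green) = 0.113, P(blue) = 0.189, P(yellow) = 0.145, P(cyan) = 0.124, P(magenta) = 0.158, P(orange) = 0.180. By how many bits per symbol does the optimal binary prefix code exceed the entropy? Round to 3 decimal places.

0.043 bits

Entropy H = −Σ p log₂ p ≈ 2.7677 bits.
Huffman merges: 91/1000+113/1000→51/250; 31/250+29/200→269/1000; 79/500+9/50→169/500; 189/1000+51/250→393/1000; 269/1000+169/500→607/1000; 393/1000+607/1000→1. L = 2811/1000 ≈ 2.8110.
L − H = 2.8110 − 2.7677 = 0.043 bits.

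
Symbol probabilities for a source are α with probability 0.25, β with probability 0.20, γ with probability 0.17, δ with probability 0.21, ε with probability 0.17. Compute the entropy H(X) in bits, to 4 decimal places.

H = −Σ pᵢ log₂ pᵢ.
−0.25·log₂(0.25) = 0.5000
−0.20·log₂(0.20) = 0.4644
−0.17·log₂(0.17) = 0.4346
−0.21·log₂(0.21) = 0.4728
−0.17·log₂(0.17) = 0.4346
Sum ≈ 2.3064 → 2.3064 bits.

2.3064 bits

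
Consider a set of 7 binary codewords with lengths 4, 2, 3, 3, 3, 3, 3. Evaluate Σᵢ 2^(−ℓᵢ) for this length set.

0.9375

With common denominator 2^4 = 16: Σ 2^(−ℓᵢ) = 1/16 + 4/16 + 2/16 + 2/16 + 2/16 + 2/16 + 2/16 = 15/16 = 0.9375.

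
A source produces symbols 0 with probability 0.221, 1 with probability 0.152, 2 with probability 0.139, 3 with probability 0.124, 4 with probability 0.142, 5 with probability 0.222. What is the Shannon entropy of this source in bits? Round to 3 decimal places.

H = −Σ pᵢ log₂ pᵢ.
−0.221·log₂(0.221) = 0.4813
−0.152·log₂(0.152) = 0.4131
−0.139·log₂(0.139) = 0.3957
−0.124·log₂(0.124) = 0.3734
−0.142·log₂(0.142) = 0.3999
−0.222·log₂(0.222) = 0.4820
Sum ≈ 2.5455 → 2.545 bits.

2.545 bits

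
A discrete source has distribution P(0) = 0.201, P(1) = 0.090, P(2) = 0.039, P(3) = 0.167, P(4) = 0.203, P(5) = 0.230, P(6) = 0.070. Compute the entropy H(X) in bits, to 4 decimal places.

H = −Σ pᵢ log₂ pᵢ.
−0.201·log₂(0.201) = 0.4653
−0.090·log₂(0.090) = 0.3127
−0.039·log₂(0.039) = 0.1825
−0.167·log₂(0.167) = 0.4312
−0.203·log₂(0.203) = 0.4670
−0.230·log₂(0.230) = 0.4877
−0.070·log₂(0.070) = 0.2686
Sum ≈ 2.6149 → 2.6149 bits.

2.6149 bits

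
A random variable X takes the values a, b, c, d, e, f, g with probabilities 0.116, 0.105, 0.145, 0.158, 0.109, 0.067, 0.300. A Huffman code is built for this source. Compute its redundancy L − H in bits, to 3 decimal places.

Entropy H = −Σ p log₂ p ≈ 2.6574 bits.
Huffman merges: 67/1000+21/200→43/250; 109/1000+29/250→9/40; 29/200+79/500→303/1000; 43/250+9/40→397/1000; 3/10+303/1000→603/1000; 397/1000+603/1000→1. L = 27/10 ≈ 2.7000.
L − H = 2.7000 − 2.6574 = 0.043 bits.

0.043 bits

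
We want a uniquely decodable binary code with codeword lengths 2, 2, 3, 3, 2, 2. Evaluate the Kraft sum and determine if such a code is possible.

With common denominator 2^3 = 8: Σ 2^(−ℓᵢ) = 2/8 + 2/8 + 1/8 + 1/8 + 2/8 + 2/8 = 10/8 = 1.25.
Kraft's inequality requires Σ ≤ 1; here Σ = 1.25 > 1, so no such prefix code exists.

1.25; no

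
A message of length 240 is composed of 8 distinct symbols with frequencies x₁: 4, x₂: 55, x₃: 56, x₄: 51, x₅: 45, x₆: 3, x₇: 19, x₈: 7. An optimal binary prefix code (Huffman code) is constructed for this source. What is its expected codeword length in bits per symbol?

2.55 bits/symbol

Probabilities are the counts divided by 240.
Repeatedly combine the two least-probable nodes; the expected code length is the sum of the merged weights.
merge 1/80 + 1/60 → 7/240
merge 7/240 + 7/240 → 7/120
merge 7/120 + 19/240 → 11/80
merge 11/80 + 3/16 → 13/40
merge 17/80 + 11/48 → 53/120
merge 7/30 + 13/40 → 67/120
merge 53/120 + 67/120 → 1
L = 7/240 + 7/120 + 11/80 + 13/40 + 53/120 + 67/120 + 1 = 51/20 = 2.55 bits/symbol.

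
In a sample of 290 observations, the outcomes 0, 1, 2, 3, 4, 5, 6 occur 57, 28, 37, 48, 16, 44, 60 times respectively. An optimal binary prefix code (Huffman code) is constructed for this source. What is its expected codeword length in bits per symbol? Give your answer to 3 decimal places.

Probabilities are the counts divided by 290.
Repeatedly combine the two least-probable nodes; the expected code length is the sum of the merged weights.
merge 8/145 + 14/145 → 22/145
merge 37/290 + 22/145 → 81/290
merge 22/145 + 24/145 → 46/145
merge 57/290 + 6/29 → 117/290
merge 81/290 + 46/145 → 173/290
merge 117/290 + 173/290 → 1
L = 22/145 + 81/290 + 46/145 + 117/290 + 173/290 + 1 = 797/290 ≈ 2.748 bits/symbol.

2.748 bits/symbol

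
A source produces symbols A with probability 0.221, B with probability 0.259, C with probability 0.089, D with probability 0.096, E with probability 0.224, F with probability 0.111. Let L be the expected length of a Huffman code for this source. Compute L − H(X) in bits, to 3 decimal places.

0.024 bits

Entropy H = −Σ p log₂ p ≈ 2.4568 bits.
Huffman merges: 89/1000+12/125→37/200; 111/1000+37/200→37/125; 221/1000+28/125→89/200; 259/1000+37/125→111/200; 89/200+111/200→1. L = 2481/1000 ≈ 2.4810.
L − H = 2.4810 − 2.4568 = 0.024 bits.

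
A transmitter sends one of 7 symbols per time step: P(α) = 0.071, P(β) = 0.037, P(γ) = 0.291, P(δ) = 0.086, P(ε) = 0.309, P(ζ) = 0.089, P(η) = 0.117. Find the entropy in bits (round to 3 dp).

H = −Σ pᵢ log₂ pᵢ.
−0.071·log₂(0.071) = 0.2709
−0.037·log₂(0.037) = 0.1760
−0.291·log₂(0.291) = 0.5182
−0.086·log₂(0.086) = 0.3044
−0.309·log₂(0.309) = 0.5235
−0.089·log₂(0.089) = 0.3106
−0.117·log₂(0.117) = 0.3622
Sum ≈ 2.4659 → 2.466 bits.

2.466 bits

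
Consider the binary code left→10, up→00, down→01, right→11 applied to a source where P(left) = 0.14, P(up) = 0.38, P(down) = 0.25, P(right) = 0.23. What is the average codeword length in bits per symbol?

2 bits/symbol

L̄ = Σ pᵢ·ℓᵢ = 0.14·2 + 0.38·2 + 0.25·2 + 0.23·2 = 2 bits/symbol.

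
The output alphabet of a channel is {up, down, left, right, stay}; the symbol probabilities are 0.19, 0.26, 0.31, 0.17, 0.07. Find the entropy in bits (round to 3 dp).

2.187 bits

H = −Σ pᵢ log₂ pᵢ.
−0.19·log₂(0.19) = 0.4552
−0.26·log₂(0.26) = 0.5053
−0.31·log₂(0.31) = 0.5238
−0.17·log₂(0.17) = 0.4346
−0.07·log₂(0.07) = 0.2686
Sum ≈ 2.1875 → 2.187 bits.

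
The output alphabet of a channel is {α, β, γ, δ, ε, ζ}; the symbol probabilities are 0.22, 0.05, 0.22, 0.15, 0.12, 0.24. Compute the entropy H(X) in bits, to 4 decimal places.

H = −Σ pᵢ log₂ pᵢ.
−0.22·log₂(0.22) = 0.4806
−0.05·log₂(0.05) = 0.2161
−0.22·log₂(0.22) = 0.4806
−0.15·log₂(0.15) = 0.4105
−0.12·log₂(0.12) = 0.3671
−0.24·log₂(0.24) = 0.4941
Sum ≈ 2.4490 → 2.4490 bits.

2.4490 bits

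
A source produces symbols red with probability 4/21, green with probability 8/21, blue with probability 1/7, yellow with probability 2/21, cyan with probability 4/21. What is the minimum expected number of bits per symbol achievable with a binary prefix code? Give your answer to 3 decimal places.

2.238 bits/symbol

Repeatedly combine the two least-probable nodes; the expected code length is the sum of the merged weights.
merge 2/21 + 1/7 → 5/21
merge 4/21 + 4/21 → 8/21
merge 5/21 + 8/21 → 13/21
merge 8/21 + 13/21 → 1
L = 5/21 + 8/21 + 13/21 + 1 = 47/21 ≈ 2.238 bits/symbol.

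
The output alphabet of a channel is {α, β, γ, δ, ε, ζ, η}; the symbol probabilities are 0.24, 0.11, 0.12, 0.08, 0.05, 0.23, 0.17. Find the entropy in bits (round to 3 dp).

H = −Σ pᵢ log₂ pᵢ.
−0.24·log₂(0.24) = 0.4941
−0.11·log₂(0.11) = 0.3503
−0.12·log₂(0.12) = 0.3671
−0.08·log₂(0.08) = 0.2915
−0.05·log₂(0.05) = 0.2161
−0.23·log₂(0.23) = 0.4877
−0.17·log₂(0.17) = 0.4346
Sum ≈ 2.6413 → 2.641 bits.

2.641 bits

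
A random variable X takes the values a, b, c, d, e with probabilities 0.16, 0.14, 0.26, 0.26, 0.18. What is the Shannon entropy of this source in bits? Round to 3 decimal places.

H = −Σ pᵢ log₂ pᵢ.
−0.16·log₂(0.16) = 0.4230
−0.14·log₂(0.14) = 0.3971
−0.26·log₂(0.26) = 0.5053
−0.26·log₂(0.26) = 0.5053
−0.18·log₂(0.18) = 0.4453
Sum ≈ 2.2760 → 2.276 bits.

2.276 bits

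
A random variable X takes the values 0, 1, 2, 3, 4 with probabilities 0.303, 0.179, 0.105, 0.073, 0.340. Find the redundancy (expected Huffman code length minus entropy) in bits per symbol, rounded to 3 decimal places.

0.066 bits

Entropy H = −Σ p log₂ p ≈ 2.1125 bits.
Huffman merges: 73/1000+21/200→89/500; 89/500+179/1000→357/1000; 303/1000+17/50→643/1000; 357/1000+643/1000→1. L = 1089/500 ≈ 2.1780.
L − H = 2.1780 − 2.1125 = 0.066 bits.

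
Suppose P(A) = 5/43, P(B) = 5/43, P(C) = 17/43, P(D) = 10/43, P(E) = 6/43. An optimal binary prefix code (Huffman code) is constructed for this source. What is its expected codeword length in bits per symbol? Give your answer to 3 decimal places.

2.209 bits/symbol

Repeatedly combine the two least-probable nodes; the expected code length is the sum of the merged weights.
merge 5/43 + 5/43 → 10/43
merge 6/43 + 10/43 → 16/43
merge 10/43 + 16/43 → 26/43
merge 17/43 + 26/43 → 1
L = 10/43 + 16/43 + 26/43 + 1 = 95/43 ≈ 2.209 bits/symbol.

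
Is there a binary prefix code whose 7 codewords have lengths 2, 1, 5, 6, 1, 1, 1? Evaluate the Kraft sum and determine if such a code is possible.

With common denominator 2^6 = 64: Σ 2^(−ℓᵢ) = 16/64 + 32/64 + 2/64 + 1/64 + 32/64 + 32/64 + 32/64 = 147/64 = 2.296875.
Kraft's inequality requires Σ ≤ 1; here Σ = 2.296875 > 1, so no such prefix code exists.

2.296875; no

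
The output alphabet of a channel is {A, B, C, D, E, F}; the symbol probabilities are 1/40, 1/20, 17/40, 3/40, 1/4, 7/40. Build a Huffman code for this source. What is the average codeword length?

2.125 bits/symbol

Repeatedly combine the two least-probable nodes; the expected code length is the sum of the merged weights.
merge 1/40 + 1/20 → 3/40
merge 3/40 + 3/40 → 3/20
merge 3/20 + 7/40 → 13/40
merge 1/4 + 13/40 → 23/40
merge 17/40 + 23/40 → 1
L = 3/40 + 3/20 + 13/40 + 23/40 + 1 = 17/8 = 2.125 bits/symbol.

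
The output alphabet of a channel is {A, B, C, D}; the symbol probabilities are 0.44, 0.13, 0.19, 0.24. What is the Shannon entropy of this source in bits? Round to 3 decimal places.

H = −Σ pᵢ log₂ pᵢ.
−0.44·log₂(0.44) = 0.5211
−0.13·log₂(0.13) = 0.3826
−0.19·log₂(0.19) = 0.4552
−0.24·log₂(0.24) = 0.4941
Sum ≈ 1.8532 → 1.853 bits.

1.853 bits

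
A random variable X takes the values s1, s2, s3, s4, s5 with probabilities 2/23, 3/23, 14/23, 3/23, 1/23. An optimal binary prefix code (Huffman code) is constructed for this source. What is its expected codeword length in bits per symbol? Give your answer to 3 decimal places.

1.783 bits/symbol

Repeatedly combine the two least-probable nodes; the expected code length is the sum of the merged weights.
merge 1/23 + 2/23 → 3/23
merge 3/23 + 3/23 → 6/23
merge 3/23 + 6/23 → 9/23
merge 9/23 + 14/23 → 1
L = 3/23 + 6/23 + 9/23 + 1 = 41/23 ≈ 1.783 bits/symbol.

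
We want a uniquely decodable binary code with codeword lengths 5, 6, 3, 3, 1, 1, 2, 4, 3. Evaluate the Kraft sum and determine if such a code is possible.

1.734375; no

With common denominator 2^6 = 64: Σ 2^(−ℓᵢ) = 2/64 + 1/64 + 8/64 + 8/64 + 32/64 + 32/64 + 16/64 + 4/64 + 8/64 = 111/64 = 1.734375.
Kraft's inequality requires Σ ≤ 1; here Σ = 1.734375 > 1, so no such prefix code exists.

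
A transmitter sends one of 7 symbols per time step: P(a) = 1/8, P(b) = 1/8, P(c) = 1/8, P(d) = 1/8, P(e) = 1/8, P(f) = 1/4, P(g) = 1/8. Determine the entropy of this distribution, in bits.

Each probability is a power of 1/2, so log₂(1/p) is an integer.
H = Σ p·log₂(1/p) = 1/8·3 + 1/8·3 + 1/8·3 + 1/8·3 + 1/8·3 + 1/4·2 + 1/8·3 = 2.75 bits.

2.75 bits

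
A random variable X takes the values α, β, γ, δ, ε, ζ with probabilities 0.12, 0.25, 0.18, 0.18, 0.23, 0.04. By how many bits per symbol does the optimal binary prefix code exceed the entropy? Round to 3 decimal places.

0.069 bits

Entropy H = −Σ p log₂ p ≈ 2.4311 bits.
Huffman merges: 1/25+3/25→4/25; 4/25+9/50→17/50; 9/50+23/100→41/100; 1/4+17/50→59/100; 41/100+59/100→1. L = 5/2 ≈ 2.5000.
L − H = 2.5000 − 2.4311 = 0.069 bits.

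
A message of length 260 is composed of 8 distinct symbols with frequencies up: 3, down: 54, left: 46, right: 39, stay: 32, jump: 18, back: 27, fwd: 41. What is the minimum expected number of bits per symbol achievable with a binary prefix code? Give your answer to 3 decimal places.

Probabilities are the counts divided by 260.
Repeatedly combine the two least-probable nodes; the expected code length is the sum of the merged weights.
merge 3/260 + 9/130 → 21/260
merge 21/260 + 27/260 → 12/65
merge 8/65 + 3/20 → 71/260
merge 41/260 + 23/130 → 87/260
merge 12/65 + 27/130 → 51/130
merge 71/260 + 87/260 → 79/130
merge 51/130 + 79/130 → 1
L = 21/260 + 12/65 + 71/260 + 87/260 + 51/130 + 79/130 + 1 = 747/260 ≈ 2.873 bits/symbol.

2.873 bits/symbol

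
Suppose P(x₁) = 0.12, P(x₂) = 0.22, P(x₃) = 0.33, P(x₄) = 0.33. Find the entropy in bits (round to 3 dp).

H = −Σ pᵢ log₂ pᵢ.
−0.12·log₂(0.12) = 0.3671
−0.22·log₂(0.22) = 0.4806
−0.33·log₂(0.33) = 0.5278
−0.33·log₂(0.33) = 0.5278
Sum ≈ 1.9033 → 1.903 bits.

1.903 bits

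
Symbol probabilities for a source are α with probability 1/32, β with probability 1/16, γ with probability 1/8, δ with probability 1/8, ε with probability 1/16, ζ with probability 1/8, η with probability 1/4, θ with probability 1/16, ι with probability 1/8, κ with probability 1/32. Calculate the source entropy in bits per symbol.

Each probability is a power of 1/2, so log₂(1/p) is an integer.
H = Σ p·log₂(1/p) = 1/32·5 + 1/16·4 + 1/8·3 + 1/8·3 + 1/16·4 + 1/8·3 + 1/4·2 + 1/16·4 + 1/8·3 + 1/32·5 = 3.0625 bits.

3.0625 bits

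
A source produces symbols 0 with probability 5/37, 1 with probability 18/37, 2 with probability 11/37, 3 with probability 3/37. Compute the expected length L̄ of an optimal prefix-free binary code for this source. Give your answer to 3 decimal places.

1.730 bits/symbol

Repeatedly combine the two least-probable nodes; the expected code length is the sum of the merged weights.
merge 3/37 + 5/37 → 8/37
merge 8/37 + 11/37 → 19/37
merge 18/37 + 19/37 → 1
L = 8/37 + 19/37 + 1 = 64/37 ≈ 1.730 bits/symbol.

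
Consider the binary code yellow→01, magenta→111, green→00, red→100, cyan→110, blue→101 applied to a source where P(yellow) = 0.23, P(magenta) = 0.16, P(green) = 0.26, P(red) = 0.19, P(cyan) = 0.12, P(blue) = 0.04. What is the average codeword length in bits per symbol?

L̄ = Σ pᵢ·ℓᵢ = 0.23·2 + 0.16·3 + 0.26·2 + 0.19·3 + 0.12·3 + 0.04·3 = 2.51 bits/symbol.

2.51 bits/symbol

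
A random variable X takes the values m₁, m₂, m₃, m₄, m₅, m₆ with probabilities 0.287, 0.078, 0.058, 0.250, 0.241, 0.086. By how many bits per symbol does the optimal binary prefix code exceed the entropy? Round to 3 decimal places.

0.017 bits

Entropy H = −Σ p log₂ p ≈ 2.3413 bits.
Huffman merges: 29/500+39/500→17/125; 43/500+17/125→111/500; 111/500+241/1000→463/1000; 1/4+287/1000→537/1000; 463/1000+537/1000→1. L = 1179/500 ≈ 2.3580.
L − H = 2.3580 − 2.3413 = 0.017 bits.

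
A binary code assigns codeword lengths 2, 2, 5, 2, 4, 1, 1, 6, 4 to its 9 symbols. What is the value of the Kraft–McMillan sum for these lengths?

1.921875

With common denominator 2^6 = 64: Σ 2^(−ℓᵢ) = 16/64 + 16/64 + 2/64 + 16/64 + 4/64 + 32/64 + 32/64 + 1/64 + 4/64 = 123/64 = 1.921875.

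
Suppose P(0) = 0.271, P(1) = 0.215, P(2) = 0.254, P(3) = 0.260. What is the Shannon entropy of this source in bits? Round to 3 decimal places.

1.995 bits

H = −Σ pᵢ log₂ pᵢ.
−0.271·log₂(0.271) = 0.5105
−0.215·log₂(0.215) = 0.4768
−0.254·log₂(0.254) = 0.5022
−0.260·log₂(0.260) = 0.5053
Sum ≈ 1.9947 → 1.995 bits.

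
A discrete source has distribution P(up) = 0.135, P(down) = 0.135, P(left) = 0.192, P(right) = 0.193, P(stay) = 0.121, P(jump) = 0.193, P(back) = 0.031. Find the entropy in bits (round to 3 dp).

2.677 bits

H = −Σ pᵢ log₂ pᵢ.
−0.135·log₂(0.135) = 0.3900
−0.135·log₂(0.135) = 0.3900
−0.192·log₂(0.192) = 0.4571
−0.193·log₂(0.193) = 0.4581
−0.121·log₂(0.121) = 0.3687
−0.193·log₂(0.193) = 0.4581
−0.031·log₂(0.031) = 0.1554
Sum ≈ 2.6773 → 2.677 bits.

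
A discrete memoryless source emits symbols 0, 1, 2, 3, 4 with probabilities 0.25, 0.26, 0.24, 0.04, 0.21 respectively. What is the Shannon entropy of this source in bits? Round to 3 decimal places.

H = −Σ pᵢ log₂ pᵢ.
−0.25·log₂(0.25) = 0.5000
−0.26·log₂(0.26) = 0.5053
−0.24·log₂(0.24) = 0.4941
−0.04·log₂(0.04) = 0.1858
−0.21·log₂(0.21) = 0.4728
Sum ≈ 2.1580 → 2.158 bits.

2.158 bits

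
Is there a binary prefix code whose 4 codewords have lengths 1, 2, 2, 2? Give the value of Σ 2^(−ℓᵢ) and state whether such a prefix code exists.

1.25; no

With common denominator 2^2 = 4: Σ 2^(−ℓᵢ) = 2/4 + 1/4 + 1/4 + 1/4 = 5/4 = 1.25.
Kraft's inequality requires Σ ≤ 1; here Σ = 1.25 > 1, so no such prefix code exists.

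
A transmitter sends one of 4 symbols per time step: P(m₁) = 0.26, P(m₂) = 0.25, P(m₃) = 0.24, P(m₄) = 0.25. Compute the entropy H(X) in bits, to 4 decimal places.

1.9994 bits

H = −Σ pᵢ log₂ pᵢ.
−0.26·log₂(0.26) = 0.5053
−0.25·log₂(0.25) = 0.5000
−0.24·log₂(0.24) = 0.4941
−0.25·log₂(0.25) = 0.5000
Sum ≈ 1.9994 → 1.9994 bits.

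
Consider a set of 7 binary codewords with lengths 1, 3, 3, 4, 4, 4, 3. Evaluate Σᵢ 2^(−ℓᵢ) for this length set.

1.0625

With common denominator 2^4 = 16: Σ 2^(−ℓᵢ) = 8/16 + 2/16 + 2/16 + 1/16 + 1/16 + 1/16 + 2/16 = 17/16 = 1.0625.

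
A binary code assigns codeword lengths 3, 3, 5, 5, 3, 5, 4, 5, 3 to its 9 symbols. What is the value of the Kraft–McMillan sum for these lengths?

With common denominator 2^5 = 32: Σ 2^(−ℓᵢ) = 4/32 + 4/32 + 1/32 + 1/32 + 4/32 + 1/32 + 2/32 + 1/32 + 4/32 = 22/32 = 0.6875.

0.6875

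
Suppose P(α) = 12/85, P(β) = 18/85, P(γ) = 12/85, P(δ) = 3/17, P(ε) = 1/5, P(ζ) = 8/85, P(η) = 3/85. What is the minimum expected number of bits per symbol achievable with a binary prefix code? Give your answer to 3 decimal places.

2.718 bits/symbol

Repeatedly combine the two least-probable nodes; the expected code length is the sum of the merged weights.
merge 3/85 + 8/85 → 11/85
merge 11/85 + 12/85 → 23/85
merge 12/85 + 3/17 → 27/85
merge 1/5 + 18/85 → 7/17
merge 23/85 + 27/85 → 10/17
merge 7/17 + 10/17 → 1
L = 11/85 + 23/85 + 27/85 + 7/17 + 10/17 + 1 = 231/85 ≈ 2.718 bits/symbol.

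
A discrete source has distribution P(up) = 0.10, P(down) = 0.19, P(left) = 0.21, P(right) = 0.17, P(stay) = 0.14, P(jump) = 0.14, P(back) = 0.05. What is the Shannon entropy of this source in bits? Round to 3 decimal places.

H = −Σ pᵢ log₂ pᵢ.
−0.10·log₂(0.10) = 0.3322
−0.19·log₂(0.19) = 0.4552
−0.21·log₂(0.21) = 0.4728
−0.17·log₂(0.17) = 0.4346
−0.14·log₂(0.14) = 0.3971
−0.14·log₂(0.14) = 0.3971
−0.05·log₂(0.05) = 0.2161
Sum ≈ 2.7051 → 2.705 bits.

2.705 bits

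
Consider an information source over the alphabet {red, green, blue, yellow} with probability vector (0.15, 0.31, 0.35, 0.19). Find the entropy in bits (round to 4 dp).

1.9197 bits

H = −Σ pᵢ log₂ pᵢ.
−0.15·log₂(0.15) = 0.4105
−0.31·log₂(0.31) = 0.5238
−0.35·log₂(0.35) = 0.5301
−0.19·log₂(0.19) = 0.4552
Sum ≈ 1.9197 → 1.9197 bits.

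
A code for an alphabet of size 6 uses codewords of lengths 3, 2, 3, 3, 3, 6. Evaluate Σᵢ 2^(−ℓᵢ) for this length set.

0.765625

With common denominator 2^6 = 64: Σ 2^(−ℓᵢ) = 8/64 + 16/64 + 8/64 + 8/64 + 8/64 + 1/64 = 49/64 = 0.765625.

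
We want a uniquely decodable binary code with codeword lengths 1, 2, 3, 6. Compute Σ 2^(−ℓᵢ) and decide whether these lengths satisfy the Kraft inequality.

With common denominator 2^6 = 64: Σ 2^(−ℓᵢ) = 32/64 + 16/64 + 8/64 + 1/64 = 57/64 = 0.890625.
Kraft's inequality requires Σ ≤ 1; here Σ = 0.890625 ≤ 1, so such a prefix code exists.

0.890625; yes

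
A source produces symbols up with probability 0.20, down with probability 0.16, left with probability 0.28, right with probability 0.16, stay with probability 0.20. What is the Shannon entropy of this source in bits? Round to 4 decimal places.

H = −Σ pᵢ log₂ pᵢ.
−0.20·log₂(0.20) = 0.4644
−0.16·log₂(0.16) = 0.4230
−0.28·log₂(0.28) = 0.5142
−0.16·log₂(0.16) = 0.4230
−0.20·log₂(0.20) = 0.4644
Sum ≈ 2.2890 → 2.2890 bits.

2.2890 bits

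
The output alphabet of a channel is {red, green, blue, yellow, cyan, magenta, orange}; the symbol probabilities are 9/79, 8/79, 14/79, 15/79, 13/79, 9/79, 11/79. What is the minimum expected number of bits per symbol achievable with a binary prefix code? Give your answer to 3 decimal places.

Repeatedly combine the two least-probable nodes; the expected code length is the sum of the merged weights.
merge 8/79 + 9/79 → 17/79
merge 9/79 + 11/79 → 20/79
merge 13/79 + 14/79 → 27/79
merge 15/79 + 17/79 → 32/79
merge 20/79 + 27/79 → 47/79
merge 32/79 + 47/79 → 1
L = 17/79 + 20/79 + 27/79 + 32/79 + 47/79 + 1 = 222/79 ≈ 2.810 bits/symbol.

2.810 bits/symbol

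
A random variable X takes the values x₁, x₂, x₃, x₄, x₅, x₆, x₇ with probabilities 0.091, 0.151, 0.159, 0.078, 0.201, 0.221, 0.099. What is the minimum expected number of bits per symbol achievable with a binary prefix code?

2.747 bits/symbol

Repeatedly combine the two least-probable nodes; the expected code length is the sum of the merged weights.
merge 39/500 + 91/1000 → 169/1000
merge 99/1000 + 151/1000 → 1/4
merge 159/1000 + 169/1000 → 41/125
merge 201/1000 + 221/1000 → 211/500
merge 1/4 + 41/125 → 289/500
merge 211/500 + 289/500 → 1
L = 169/1000 + 1/4 + 41/125 + 211/500 + 289/500 + 1 = 2747/1000 = 2.747 bits/symbol.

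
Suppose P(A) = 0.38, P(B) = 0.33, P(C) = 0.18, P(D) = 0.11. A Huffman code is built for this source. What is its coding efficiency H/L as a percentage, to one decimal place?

Entropy H = −Σ p log₂ p ≈ 1.8539 bits.
Huffman merges: 11/100+9/50→29/100; 29/100+33/100→31/50; 19/50+31/50→1. L = 191/100 ≈ 1.9100.
Efficiency = H/L = 1.8539/1.9100 = 97.1%.

97.1%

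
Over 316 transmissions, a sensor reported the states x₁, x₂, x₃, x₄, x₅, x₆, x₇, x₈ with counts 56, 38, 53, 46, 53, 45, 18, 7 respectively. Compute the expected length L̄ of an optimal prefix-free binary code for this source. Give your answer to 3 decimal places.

2.902 bits/symbol

Probabilities are the counts divided by 316.
Repeatedly combine the two least-probable nodes; the expected code length is the sum of the merged weights.
merge 7/316 + 9/158 → 25/316
merge 25/316 + 19/158 → 63/316
merge 45/316 + 23/158 → 91/316
merge 53/316 + 53/316 → 53/158
merge 14/79 + 63/316 → 119/316
merge 91/316 + 53/158 → 197/316
merge 119/316 + 197/316 → 1
L = 25/316 + 63/316 + 91/316 + 53/158 + 119/316 + 197/316 + 1 = 917/316 ≈ 2.902 bits/symbol.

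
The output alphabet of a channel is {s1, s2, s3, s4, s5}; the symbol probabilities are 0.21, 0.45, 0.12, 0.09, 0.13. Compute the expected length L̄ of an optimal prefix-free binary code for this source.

2.1 bits/symbol

Repeatedly combine the two least-probable nodes; the expected code length is the sum of the merged weights.
merge 9/100 + 3/25 → 21/100
merge 13/100 + 21/100 → 17/50
merge 21/100 + 17/50 → 11/20
merge 9/20 + 11/20 → 1
L = 21/100 + 17/50 + 11/20 + 1 = 21/10 = 2.1 bits/symbol.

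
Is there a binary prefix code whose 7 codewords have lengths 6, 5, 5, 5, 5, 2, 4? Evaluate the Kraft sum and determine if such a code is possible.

With common denominator 2^6 = 64: Σ 2^(−ℓᵢ) = 1/64 + 2/64 + 2/64 + 2/64 + 2/64 + 16/64 + 4/64 = 29/64 = 0.453125.
Kraft's inequality requires Σ ≤ 1; here Σ = 0.453125 ≤ 1, so such a prefix code exists.

0.453125; yes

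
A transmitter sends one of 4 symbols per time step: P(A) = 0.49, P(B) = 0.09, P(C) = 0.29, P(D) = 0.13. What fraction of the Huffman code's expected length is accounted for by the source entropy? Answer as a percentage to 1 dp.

99.3%

Entropy H = −Σ p log₂ p ≈ 1.7175 bits.
Huffman merges: 9/100+13/100→11/50; 11/50+29/100→51/100; 49/100+51/100→1. L = 173/100 ≈ 1.7300.
Efficiency = H/L = 1.7175/1.7300 = 99.3%.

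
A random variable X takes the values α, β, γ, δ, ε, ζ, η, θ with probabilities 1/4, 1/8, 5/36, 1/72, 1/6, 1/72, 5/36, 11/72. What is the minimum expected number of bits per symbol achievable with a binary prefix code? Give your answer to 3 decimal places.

2.764 bits/symbol

Repeatedly combine the two least-probable nodes; the expected code length is the sum of the merged weights.
merge 1/72 + 1/72 → 1/36
merge 1/36 + 1/8 → 11/72
merge 5/36 + 5/36 → 5/18
merge 11/72 + 11/72 → 11/36
merge 1/6 + 1/4 → 5/12
merge 5/18 + 11/36 → 7/12
merge 5/12 + 7/12 → 1
L = 1/36 + 11/72 + 5/18 + 11/36 + 5/12 + 7/12 + 1 = 199/72 ≈ 2.764 bits/symbol.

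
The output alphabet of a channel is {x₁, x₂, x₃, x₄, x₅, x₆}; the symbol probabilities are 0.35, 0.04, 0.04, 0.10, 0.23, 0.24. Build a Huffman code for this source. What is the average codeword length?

Repeatedly combine the two least-probable nodes; the expected code length is the sum of the merged weights.
merge 1/25 + 1/25 → 2/25
merge 2/25 + 1/10 → 9/50
merge 9/50 + 23/100 → 41/100
merge 6/25 + 7/20 → 59/100
merge 41/100 + 59/100 → 1
L = 2/25 + 9/50 + 41/100 + 59/100 + 1 = 113/50 = 2.26 bits/symbol.

2.26 bits/symbol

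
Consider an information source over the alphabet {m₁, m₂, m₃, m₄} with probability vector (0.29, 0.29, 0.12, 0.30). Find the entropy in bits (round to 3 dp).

1.924 bits

H = −Σ pᵢ log₂ pᵢ.
−0.29·log₂(0.29) = 0.5179
−0.29·log₂(0.29) = 0.5179
−0.12·log₂(0.12) = 0.3671
−0.30·log₂(0.30) = 0.5211
Sum ≈ 1.9240 → 1.924 bits.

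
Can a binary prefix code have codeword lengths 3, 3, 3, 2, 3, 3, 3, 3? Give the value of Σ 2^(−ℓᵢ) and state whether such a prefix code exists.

With common denominator 2^3 = 8: Σ 2^(−ℓᵢ) = 1/8 + 1/8 + 1/8 + 2/8 + 1/8 + 1/8 + 1/8 + 1/8 = 9/8 = 1.125.
Kraft's inequality requires Σ ≤ 1; here Σ = 1.125 > 1, so no such prefix code exists.

1.125; no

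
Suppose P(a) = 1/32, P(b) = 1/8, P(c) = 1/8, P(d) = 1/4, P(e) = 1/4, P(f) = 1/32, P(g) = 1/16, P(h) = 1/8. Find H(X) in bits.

Each probability is a power of 1/2, so log₂(1/p) is an integer.
H = Σ p·log₂(1/p) = 1/32·5 + 1/8·3 + 1/8·3 + 1/4·2 + 1/4·2 + 1/32·5 + 1/16·4 + 1/8·3 = 2.6875 bits.

2.6875 bits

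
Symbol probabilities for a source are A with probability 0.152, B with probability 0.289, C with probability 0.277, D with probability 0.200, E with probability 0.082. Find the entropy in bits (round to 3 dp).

2.204 bits

H = −Σ pᵢ log₂ pᵢ.
−0.152·log₂(0.152) = 0.4131
−0.289·log₂(0.289) = 0.5176
−0.277·log₂(0.277) = 0.5130
−0.200·log₂(0.200) = 0.4644
−0.082·log₂(0.082) = 0.2959
Sum ≈ 2.2039 → 2.204 bits.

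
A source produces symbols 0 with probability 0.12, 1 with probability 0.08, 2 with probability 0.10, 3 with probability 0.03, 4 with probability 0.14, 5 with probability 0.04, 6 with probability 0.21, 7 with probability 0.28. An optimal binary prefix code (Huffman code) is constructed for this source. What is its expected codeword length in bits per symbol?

Repeatedly combine the two least-probable nodes; the expected code length is the sum of the merged weights.
merge 3/100 + 1/25 → 7/100
merge 7/100 + 2/25 → 3/20
merge 1/10 + 3/25 → 11/50
merge 7/50 + 3/20 → 29/100
merge 21/100 + 11/50 → 43/100
merge 7/25 + 29/100 → 57/100
merge 43/100 + 57/100 → 1
L = 7/100 + 3/20 + 11/50 + 29/100 + 43/100 + 57/100 + 1 = 273/100 = 2.73 bits/symbol.

2.73 bits/symbol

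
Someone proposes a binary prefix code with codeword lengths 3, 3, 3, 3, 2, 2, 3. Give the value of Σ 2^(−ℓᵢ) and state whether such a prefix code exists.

1.125; no

With common denominator 2^3 = 8: Σ 2^(−ℓᵢ) = 1/8 + 1/8 + 1/8 + 1/8 + 2/8 + 2/8 + 1/8 = 9/8 = 1.125.
Kraft's inequality requires Σ ≤ 1; here Σ = 1.125 > 1, so no such prefix code exists.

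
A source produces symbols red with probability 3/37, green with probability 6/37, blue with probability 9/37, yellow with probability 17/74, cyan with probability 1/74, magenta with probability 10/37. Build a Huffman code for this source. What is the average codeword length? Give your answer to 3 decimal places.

Repeatedly combine the two least-probable nodes; the expected code length is the sum of the merged weights.
merge 1/74 + 3/37 → 7/74
merge 7/74 + 6/37 → 19/74
merge 17/74 + 9/37 → 35/74
merge 19/74 + 10/37 → 39/74
merge 35/74 + 39/74 → 1
L = 7/74 + 19/74 + 35/74 + 39/74 + 1 = 87/37 ≈ 2.351 bits/symbol.

2.351 bits/symbol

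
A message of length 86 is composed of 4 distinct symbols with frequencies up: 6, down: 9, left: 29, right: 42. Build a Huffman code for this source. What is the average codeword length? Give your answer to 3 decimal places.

Probabilities are the counts divided by 86.
Repeatedly combine the two least-probable nodes; the expected code length is the sum of the merged weights.
merge 3/43 + 9/86 → 15/86
merge 15/86 + 29/86 → 22/43
merge 21/43 + 22/43 → 1
L = 15/86 + 22/43 + 1 = 145/86 ≈ 1.686 bits/symbol.

1.686 bits/symbol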